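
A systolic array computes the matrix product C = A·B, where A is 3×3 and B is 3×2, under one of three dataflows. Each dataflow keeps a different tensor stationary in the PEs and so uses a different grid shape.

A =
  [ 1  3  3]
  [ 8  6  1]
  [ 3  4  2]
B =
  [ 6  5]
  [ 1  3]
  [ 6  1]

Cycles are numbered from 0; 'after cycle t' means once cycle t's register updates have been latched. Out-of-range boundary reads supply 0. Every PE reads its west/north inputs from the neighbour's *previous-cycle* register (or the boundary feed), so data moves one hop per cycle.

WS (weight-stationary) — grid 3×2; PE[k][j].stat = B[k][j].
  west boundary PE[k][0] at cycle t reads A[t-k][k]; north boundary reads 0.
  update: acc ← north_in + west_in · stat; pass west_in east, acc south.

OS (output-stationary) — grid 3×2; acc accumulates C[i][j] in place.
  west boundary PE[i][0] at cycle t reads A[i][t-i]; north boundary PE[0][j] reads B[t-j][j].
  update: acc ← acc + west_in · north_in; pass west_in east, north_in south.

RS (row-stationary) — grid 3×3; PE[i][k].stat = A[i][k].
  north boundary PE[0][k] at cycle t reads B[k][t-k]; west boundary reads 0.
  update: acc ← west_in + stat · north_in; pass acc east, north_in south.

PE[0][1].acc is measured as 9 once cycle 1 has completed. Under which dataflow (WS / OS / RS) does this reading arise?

WS (3×2 grid), PE[0][1]:
  t=0 PE[0][1]: acc=0 h=0 v=0
  t=1 PE[0][1]: acc=5 h=1 v=5
OS (3×2 grid), PE[0][1]:
  t=0 PE[0][1]: acc=0 h=0 v=0
  t=1 PE[0][1]: acc=5 h=1 v=5
RS (3×3 grid), PE[0][1]:
  t=0 PE[0][1]: acc=0 h=0 v=0
  t=1 PE[0][1]: acc=9 h=9 v=1

dataflow = RS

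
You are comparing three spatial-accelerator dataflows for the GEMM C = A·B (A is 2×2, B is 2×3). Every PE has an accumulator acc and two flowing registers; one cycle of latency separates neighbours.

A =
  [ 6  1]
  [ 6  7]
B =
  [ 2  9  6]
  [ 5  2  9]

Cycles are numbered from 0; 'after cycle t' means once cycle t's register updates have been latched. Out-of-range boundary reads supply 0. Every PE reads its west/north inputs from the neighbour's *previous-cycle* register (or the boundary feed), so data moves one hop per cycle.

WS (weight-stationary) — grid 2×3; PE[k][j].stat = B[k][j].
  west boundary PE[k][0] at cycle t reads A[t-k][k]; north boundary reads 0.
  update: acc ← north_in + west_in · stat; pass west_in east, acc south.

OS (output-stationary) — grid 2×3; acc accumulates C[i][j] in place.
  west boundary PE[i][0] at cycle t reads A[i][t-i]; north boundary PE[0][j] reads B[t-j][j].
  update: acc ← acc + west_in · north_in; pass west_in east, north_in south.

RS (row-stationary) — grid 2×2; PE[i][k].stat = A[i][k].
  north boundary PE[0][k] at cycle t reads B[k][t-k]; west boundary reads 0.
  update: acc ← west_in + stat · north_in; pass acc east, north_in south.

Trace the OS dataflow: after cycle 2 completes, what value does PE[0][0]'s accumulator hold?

OS 2×3: PE[0][0] cycle-by-cycle (with neighbour feeds):
  step 0 · PE0,0: acc=12; fwd→6 fwd↓2
  step 1 · PE0,0: acc=17; fwd→1 fwd↓5
  step 2 · PE0,0: acc=17; fwd→0 fwd↓0

PE[0][0].acc = 17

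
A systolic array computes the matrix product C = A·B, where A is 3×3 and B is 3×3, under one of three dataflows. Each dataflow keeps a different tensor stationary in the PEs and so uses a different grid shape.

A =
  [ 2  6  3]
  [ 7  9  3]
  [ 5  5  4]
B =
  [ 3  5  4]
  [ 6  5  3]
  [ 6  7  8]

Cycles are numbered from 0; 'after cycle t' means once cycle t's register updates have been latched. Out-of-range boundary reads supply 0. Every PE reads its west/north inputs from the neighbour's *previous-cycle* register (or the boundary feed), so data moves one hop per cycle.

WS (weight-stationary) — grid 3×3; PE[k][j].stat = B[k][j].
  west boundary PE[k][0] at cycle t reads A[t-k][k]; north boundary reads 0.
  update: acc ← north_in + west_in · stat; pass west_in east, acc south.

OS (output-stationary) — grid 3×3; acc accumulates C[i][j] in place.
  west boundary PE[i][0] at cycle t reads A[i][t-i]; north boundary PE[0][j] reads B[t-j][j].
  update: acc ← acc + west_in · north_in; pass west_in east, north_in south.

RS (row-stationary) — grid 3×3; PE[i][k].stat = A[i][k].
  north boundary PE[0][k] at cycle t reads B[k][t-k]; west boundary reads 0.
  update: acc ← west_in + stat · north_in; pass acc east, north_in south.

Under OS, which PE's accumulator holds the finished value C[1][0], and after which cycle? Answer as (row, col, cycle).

OS: C[1][0] accumulates in PE[1][0]:
  [0] (1,0) acc=0 (h:0 v:0)
  [1] (1,0) acc=21 (h:7 v:3)
  [2] (1,0) acc=75 (h:9 v:6)
  [3] (1,0) acc=93 (h:3 v:6)

(row, col, cycle) = (1, 0, 3)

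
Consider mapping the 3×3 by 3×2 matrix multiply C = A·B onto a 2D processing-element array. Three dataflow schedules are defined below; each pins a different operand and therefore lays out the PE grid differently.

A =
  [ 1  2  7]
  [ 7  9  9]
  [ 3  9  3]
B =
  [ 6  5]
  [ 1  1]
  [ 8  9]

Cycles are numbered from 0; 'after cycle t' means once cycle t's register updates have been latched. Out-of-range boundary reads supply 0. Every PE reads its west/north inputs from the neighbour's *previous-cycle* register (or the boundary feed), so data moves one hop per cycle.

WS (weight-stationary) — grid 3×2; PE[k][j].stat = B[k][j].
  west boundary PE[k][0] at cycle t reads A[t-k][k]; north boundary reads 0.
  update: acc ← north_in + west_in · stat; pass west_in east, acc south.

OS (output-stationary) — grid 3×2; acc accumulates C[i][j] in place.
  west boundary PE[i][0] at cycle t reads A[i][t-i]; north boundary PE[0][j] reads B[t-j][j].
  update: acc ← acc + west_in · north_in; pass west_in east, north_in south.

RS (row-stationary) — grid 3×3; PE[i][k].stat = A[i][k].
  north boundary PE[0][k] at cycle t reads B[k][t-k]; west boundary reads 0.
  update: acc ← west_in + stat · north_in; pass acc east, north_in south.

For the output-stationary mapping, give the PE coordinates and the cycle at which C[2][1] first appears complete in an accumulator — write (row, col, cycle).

(row, col, cycle) = (2, 1, 5)

OS — PE[2][1] is where C[2][1] collects:
  after 0 — PE[2][1] acc=0, pass-E 0, pass-S 0
  after 1 — PE[2][1] acc=0, pass-E 0, pass-S 0
  after 2 — PE[2][1] acc=0, pass-E 0, pass-S 0
  after 3 — PE[2][1] acc=15, pass-E 3, pass-S 5
  after 4 — PE[2][1] acc=24, pass-E 9, pass-S 1
  after 5 — PE[2][1] acc=51, pass-E 3, pass-S 9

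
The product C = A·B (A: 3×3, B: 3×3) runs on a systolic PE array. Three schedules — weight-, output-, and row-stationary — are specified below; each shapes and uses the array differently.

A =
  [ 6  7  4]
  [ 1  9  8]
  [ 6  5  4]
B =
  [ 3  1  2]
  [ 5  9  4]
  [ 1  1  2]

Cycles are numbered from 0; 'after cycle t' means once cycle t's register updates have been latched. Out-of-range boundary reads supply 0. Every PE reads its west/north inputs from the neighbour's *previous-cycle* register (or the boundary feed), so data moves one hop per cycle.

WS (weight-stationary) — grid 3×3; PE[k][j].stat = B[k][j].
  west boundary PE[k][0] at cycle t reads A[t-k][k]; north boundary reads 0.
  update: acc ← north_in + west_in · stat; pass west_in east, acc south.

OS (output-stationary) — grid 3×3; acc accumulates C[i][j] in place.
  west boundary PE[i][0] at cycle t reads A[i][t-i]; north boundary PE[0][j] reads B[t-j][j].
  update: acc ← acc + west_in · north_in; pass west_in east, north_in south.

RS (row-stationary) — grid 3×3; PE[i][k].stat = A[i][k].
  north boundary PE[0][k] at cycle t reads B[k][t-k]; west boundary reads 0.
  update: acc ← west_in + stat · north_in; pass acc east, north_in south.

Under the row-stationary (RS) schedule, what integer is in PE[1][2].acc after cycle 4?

Tracing RS — 3×3 array, target PE[1][2]:
  @0  [0,2]  acc 0  |  →0  ↓0
  @0  [1,1]  acc 0  |  →0  ↓0
  @0  [1,2]  acc 0  |  →0  ↓0
  @1  [0,2]  acc 0  |  →0  ↓0
  @1  [1,1]  acc 0  |  →0  ↓0
  @1  [1,2]  acc 0  |  →0  ↓0
  @2  [0,2]  acc 57  |  →57  ↓1
  @2  [1,1]  acc 48  |  →48  ↓5
  @2  [1,2]  acc 0  |  →0  ↓0
  @3  [0,2]  acc 73  |  →73  ↓1
  @3  [1,1]  acc 82  |  →82  ↓9
  @3  [1,2]  acc 56  |  →56  ↓1
  @4  [0,2]  acc 48  |  →48  ↓2
  @4  [1,1]  acc 38  |  →38  ↓4
  @4  [1,2]  acc 90  |  →90  ↓1

PE[1][2].acc = 90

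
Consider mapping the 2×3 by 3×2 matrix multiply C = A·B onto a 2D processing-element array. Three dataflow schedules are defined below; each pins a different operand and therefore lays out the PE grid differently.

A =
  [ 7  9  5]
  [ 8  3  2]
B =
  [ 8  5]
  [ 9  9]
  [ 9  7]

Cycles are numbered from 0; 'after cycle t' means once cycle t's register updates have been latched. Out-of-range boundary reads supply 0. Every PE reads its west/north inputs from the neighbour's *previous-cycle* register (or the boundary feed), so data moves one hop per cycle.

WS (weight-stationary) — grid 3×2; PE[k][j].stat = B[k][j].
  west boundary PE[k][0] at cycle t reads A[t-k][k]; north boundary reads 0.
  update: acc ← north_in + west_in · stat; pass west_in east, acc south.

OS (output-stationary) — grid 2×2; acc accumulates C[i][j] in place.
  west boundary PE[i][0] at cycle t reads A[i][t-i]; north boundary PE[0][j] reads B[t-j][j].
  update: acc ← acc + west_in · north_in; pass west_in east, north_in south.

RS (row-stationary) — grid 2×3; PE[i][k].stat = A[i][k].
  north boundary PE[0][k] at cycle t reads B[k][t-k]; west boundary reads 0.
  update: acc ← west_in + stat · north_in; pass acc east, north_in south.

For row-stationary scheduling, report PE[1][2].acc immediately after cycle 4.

PE[1][2].acc = 81

Tracing RS — 2×3 array, target PE[1][2]:
  cycle 0: PE[0][2] → acc 0, east 0, south 0
  cycle 0: PE[1][1] → acc 0, east 0, south 0
  cycle 0: PE[1][2] → acc 0, east 0, south 0
  cycle 1: PE[0][2] → acc 0, east 0, south 0
  cycle 1: PE[1][1] → acc 0, east 0, south 0
  cycle 1: PE[1][2] → acc 0, east 0, south 0
  cycle 2: PE[0][2] → acc 182, east 182, south 9
  cycle 2: PE[1][1] → acc 91, east 91, south 9
  cycle 2: PE[1][2] → acc 0, east 0, south 0
  cycle 3: PE[0][2] → acc 151, east 151, south 7
  cycle 3: PE[1][1] → acc 67, east 67, south 9
  cycle 3: PE[1][2] → acc 109, east 109, south 9
  cycle 4: PE[0][2] → acc 0, east 0, south 0
  cycle 4: PE[1][1] → acc 0, east 0, south 0
  cycle 4: PE[1][2] → acc 81, east 81, south 7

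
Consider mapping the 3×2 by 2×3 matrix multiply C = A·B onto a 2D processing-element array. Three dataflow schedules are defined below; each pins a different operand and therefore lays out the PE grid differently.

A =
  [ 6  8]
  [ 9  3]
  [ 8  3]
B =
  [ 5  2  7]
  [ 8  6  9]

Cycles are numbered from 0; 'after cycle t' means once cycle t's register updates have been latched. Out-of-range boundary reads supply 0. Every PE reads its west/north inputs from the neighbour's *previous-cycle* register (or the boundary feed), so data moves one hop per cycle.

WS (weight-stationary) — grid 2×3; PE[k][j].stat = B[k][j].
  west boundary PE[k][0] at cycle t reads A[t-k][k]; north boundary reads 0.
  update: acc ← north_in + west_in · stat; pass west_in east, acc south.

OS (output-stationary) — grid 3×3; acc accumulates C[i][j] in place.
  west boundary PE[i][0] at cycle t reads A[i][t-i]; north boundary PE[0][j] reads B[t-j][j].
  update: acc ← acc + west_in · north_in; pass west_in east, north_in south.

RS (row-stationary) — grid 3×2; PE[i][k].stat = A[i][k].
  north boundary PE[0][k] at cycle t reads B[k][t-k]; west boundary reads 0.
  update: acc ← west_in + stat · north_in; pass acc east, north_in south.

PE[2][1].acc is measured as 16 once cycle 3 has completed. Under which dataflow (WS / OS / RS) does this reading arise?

dataflow = OS

WS (2×3): PE[2][1] does not exist.
OS [3×3] PE[2][1] across cycles:
  t=0 PE[2][1]: acc=0 h=0 v=0
  t=1 PE[2][1]: acc=0 h=0 v=0
  t=2 PE[2][1]: acc=0 h=0 v=0
  t=3 PE[2][1]: acc=16 h=8 v=2
RS [3×2] PE[2][1] across cycles:
  t=0 PE[2][1]: acc=0 h=0 v=0
  t=1 PE[2][1]: acc=0 h=0 v=0
  t=2 PE[2][1]: acc=0 h=0 v=0
  t=3 PE[2][1]: acc=64 h=64 v=8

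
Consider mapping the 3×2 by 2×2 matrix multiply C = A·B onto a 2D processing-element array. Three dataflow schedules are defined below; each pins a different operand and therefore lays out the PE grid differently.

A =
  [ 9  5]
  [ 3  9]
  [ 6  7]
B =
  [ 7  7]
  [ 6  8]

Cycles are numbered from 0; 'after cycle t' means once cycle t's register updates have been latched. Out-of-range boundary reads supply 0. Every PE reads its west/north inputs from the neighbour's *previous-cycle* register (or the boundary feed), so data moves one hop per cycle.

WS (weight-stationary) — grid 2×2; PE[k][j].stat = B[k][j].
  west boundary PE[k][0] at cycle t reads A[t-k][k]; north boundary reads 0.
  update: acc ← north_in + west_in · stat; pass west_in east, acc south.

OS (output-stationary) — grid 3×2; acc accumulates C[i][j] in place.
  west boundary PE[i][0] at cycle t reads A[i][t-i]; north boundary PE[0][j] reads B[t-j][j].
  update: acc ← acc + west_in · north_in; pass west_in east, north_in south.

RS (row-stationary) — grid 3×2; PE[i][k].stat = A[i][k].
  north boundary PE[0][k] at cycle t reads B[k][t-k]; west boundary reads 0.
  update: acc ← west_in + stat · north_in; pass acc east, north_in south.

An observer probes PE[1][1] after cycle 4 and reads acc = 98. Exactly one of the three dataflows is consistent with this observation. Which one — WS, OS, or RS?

dataflow = WS

Under WS (2×2), PE[1][1]:
  step 0 · PE1,1: acc=0; fwd→0 fwd↓0
  step 1 · PE1,1: acc=0; fwd→0 fwd↓0
  step 2 · PE1,1: acc=103; fwd→5 fwd↓103
  step 3 · PE1,1: acc=93; fwd→9 fwd↓93
  step 4 · PE1,1: acc=98; fwd→7 fwd↓98
Under OS (3×2), PE[1][1]:
  step 0 · PE1,1: acc=0; fwd→0 fwd↓0
  step 1 · PE1,1: acc=0; fwd→0 fwd↓0
  step 2 · PE1,1: acc=21; fwd→3 fwd↓7
  step 3 · PE1,1: acc=93; fwd→9 fwd↓8
  step 4 · PE1,1: acc=93; fwd→0 fwd↓0
Under RS (3×2), PE[1][1]:
  step 0 · PE1,1: acc=0; fwd→0 fwd↓0
  step 1 · PE1,1: acc=0; fwd→0 fwd↓0
  step 2 · PE1,1: acc=75; fwd→75 fwd↓6
  step 3 · PE1,1: acc=93; fwd→93 fwd↓8
  step 4 · PE1,1: acc=0; fwd→0 fwd↓0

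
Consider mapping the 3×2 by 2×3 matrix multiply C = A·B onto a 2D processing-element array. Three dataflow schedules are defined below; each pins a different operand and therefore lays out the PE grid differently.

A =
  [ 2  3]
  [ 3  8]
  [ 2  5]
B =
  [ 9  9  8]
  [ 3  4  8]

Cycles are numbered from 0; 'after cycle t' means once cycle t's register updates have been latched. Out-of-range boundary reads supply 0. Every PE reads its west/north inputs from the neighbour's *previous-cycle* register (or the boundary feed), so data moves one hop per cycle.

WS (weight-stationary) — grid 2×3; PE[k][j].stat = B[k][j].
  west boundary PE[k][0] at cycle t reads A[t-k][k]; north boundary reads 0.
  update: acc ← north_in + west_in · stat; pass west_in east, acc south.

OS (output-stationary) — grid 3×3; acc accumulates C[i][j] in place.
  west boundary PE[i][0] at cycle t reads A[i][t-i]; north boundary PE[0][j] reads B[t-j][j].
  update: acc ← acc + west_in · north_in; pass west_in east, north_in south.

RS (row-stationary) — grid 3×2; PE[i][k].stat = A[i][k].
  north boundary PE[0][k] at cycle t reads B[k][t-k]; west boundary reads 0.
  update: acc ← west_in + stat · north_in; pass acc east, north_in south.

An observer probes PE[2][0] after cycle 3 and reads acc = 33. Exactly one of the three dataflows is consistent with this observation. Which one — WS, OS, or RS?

WS: PE[2][0] is outside its 2×3 grid.
Under OS (3×3), PE[2][0]:
  t=0 PE[2][0]: acc=0 h=0 v=0
  t=1 PE[2][0]: acc=0 h=0 v=0
  t=2 PE[2][0]: acc=18 h=2 v=9
  t=3 PE[2][0]: acc=33 h=5 v=3
Under RS (3×2), PE[2][0]:
  t=0 PE[2][0]: acc=0 h=0 v=0
  t=1 PE[2][0]: acc=0 h=0 v=0
  t=2 PE[2][0]: acc=18 h=18 v=9
  t=3 PE[2][0]: acc=18 h=18 v=9

dataflow = OS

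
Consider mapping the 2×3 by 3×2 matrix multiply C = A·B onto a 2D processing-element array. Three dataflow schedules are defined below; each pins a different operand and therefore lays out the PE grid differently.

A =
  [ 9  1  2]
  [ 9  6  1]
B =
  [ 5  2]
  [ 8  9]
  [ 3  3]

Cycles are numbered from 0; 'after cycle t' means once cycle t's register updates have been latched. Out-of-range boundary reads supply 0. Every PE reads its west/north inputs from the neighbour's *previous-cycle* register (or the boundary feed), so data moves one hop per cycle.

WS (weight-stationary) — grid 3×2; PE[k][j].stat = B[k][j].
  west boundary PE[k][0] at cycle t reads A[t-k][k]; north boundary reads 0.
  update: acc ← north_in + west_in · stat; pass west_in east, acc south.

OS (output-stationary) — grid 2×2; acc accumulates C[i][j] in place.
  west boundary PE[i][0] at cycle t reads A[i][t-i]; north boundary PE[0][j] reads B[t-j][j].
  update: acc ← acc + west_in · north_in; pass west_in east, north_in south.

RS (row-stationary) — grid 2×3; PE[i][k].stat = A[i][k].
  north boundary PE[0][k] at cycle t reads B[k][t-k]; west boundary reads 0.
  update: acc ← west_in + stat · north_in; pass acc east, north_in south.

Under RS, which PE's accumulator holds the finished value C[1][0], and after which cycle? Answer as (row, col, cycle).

RS — PE[1][2] is where C[1][0] collects:
  0: (1,2).acc=0  regs=<0,0>
  1: (1,2).acc=0  regs=<0,0>
  2: (1,2).acc=0  regs=<0,0>
  3: (1,2).acc=96  regs=<96,3>

(row, col, cycle) = (1, 2, 3)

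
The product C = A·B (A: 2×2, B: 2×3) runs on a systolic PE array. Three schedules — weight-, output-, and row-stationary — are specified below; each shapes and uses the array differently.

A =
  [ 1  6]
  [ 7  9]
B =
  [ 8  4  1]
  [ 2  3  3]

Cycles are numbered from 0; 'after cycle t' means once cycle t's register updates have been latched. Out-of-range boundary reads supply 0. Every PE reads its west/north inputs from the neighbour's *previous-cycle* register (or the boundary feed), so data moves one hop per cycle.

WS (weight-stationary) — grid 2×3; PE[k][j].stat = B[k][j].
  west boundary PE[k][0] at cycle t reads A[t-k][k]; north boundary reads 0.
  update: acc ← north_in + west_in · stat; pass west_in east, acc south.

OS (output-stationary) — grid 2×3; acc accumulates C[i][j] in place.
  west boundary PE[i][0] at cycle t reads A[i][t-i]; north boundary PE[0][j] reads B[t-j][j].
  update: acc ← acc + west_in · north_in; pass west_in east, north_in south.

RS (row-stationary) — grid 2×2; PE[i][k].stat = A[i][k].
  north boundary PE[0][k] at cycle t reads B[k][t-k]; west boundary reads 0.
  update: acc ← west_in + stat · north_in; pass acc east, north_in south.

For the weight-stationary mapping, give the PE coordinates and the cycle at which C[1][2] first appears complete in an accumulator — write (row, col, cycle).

(row, col, cycle) = (1, 2, 4)

Under WS, C[1][2] lands at PE[1][2]:
  c0 r1c2: 0 / 0 / 0
  c1 r1c2: 0 / 0 / 0
  c2 r1c2: 0 / 0 / 0
  c3 r1c2: 19 / 6 / 19
  c4 r1c2: 34 / 9 / 34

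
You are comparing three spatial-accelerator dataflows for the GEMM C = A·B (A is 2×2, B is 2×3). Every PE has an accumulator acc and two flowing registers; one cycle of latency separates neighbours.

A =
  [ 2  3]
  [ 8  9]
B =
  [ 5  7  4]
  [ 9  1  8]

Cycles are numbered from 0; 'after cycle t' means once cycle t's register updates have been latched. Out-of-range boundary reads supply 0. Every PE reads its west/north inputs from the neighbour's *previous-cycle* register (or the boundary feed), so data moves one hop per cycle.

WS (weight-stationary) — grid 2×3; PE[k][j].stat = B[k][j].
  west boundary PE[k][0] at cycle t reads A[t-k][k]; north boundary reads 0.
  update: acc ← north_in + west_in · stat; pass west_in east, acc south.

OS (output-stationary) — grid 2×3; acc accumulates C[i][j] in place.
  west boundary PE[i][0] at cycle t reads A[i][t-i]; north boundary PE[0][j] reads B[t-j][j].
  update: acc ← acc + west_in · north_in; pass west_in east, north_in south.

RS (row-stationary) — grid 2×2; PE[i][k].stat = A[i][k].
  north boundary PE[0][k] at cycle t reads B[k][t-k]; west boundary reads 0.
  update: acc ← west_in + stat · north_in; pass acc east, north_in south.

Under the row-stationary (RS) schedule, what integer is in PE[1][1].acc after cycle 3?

Tracing RS — 2×2 array, target PE[1][1]:
  @0  [0,1]  acc 0  |  →0  ↓0
  @0  [1,0]  acc 0  |  →0  ↓0
  @0  [1,1]  acc 0  |  →0  ↓0
  @1  [0,1]  acc 37  |  →37  ↓9
  @1  [1,0]  acc 40  |  →40  ↓5
  @1  [1,1]  acc 0  |  →0  ↓0
  @2  [0,1]  acc 17  |  →17  ↓1
  @2  [1,0]  acc 56  |  →56  ↓7
  @2  [1,1]  acc 121  |  →121  ↓9
  @3  [0,1]  acc 32  |  →32  ↓8
  @3  [1,0]  acc 32  |  →32  ↓4
  @3  [1,1]  acc 65  |  →65  ↓1

PE[1][1].acc = 65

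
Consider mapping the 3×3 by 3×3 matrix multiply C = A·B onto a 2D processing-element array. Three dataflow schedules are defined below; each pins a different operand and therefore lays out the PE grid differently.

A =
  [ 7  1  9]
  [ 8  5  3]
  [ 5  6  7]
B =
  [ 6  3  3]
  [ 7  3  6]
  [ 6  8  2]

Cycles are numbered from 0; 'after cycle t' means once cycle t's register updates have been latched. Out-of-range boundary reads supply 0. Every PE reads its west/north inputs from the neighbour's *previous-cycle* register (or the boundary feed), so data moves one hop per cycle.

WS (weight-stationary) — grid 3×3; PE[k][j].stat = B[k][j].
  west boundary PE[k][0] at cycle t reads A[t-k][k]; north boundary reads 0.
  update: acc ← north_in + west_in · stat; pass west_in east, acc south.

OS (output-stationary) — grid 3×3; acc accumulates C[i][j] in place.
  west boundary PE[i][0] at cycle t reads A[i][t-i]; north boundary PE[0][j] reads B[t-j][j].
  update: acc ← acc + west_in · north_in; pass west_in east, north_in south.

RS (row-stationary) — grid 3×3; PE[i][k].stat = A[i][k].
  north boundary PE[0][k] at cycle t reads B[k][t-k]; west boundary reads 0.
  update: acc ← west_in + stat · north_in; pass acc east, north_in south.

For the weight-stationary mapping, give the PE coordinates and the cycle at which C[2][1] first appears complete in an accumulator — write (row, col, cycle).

WS — PE[2][1] is where C[2][1] collects:
  after 0 — PE[2][1] acc=0, pass-E 0, pass-S 0
  after 1 — PE[2][1] acc=0, pass-E 0, pass-S 0
  after 2 — PE[2][1] acc=0, pass-E 0, pass-S 0
  after 3 — PE[2][1] acc=96, pass-E 9, pass-S 96
  after 4 — PE[2][1] acc=63, pass-E 3, pass-S 63
  after 5 — PE[2][1] acc=89, pass-E 7, pass-S 89

(row, col, cycle) = (2, 1, 5)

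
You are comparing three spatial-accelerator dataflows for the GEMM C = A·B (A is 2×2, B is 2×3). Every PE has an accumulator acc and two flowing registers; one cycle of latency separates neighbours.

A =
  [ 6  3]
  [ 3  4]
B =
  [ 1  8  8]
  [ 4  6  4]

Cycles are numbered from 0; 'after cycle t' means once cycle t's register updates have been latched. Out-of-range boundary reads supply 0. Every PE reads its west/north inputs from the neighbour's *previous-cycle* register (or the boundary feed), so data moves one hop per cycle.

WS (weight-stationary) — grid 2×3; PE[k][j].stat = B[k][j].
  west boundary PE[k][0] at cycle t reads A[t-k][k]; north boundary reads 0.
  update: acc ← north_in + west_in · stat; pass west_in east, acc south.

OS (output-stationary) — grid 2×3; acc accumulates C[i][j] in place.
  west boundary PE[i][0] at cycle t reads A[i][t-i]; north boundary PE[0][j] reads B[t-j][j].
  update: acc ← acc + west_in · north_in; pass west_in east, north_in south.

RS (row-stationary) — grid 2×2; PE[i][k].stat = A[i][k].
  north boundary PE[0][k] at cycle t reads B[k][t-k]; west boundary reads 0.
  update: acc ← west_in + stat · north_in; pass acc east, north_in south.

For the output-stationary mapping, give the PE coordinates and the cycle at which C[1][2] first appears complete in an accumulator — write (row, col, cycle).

OS: C[1][2] accumulates in PE[1][2]:
  step 0 · PE1,2: acc=0; fwd→0 fwd↓0
  step 1 · PE1,2: acc=0; fwd→0 fwd↓0
  step 2 · PE1,2: acc=0; fwd→0 fwd↓0
  step 3 · PE1,2: acc=24; fwd→3 fwd↓8
  step 4 · PE1,2: acc=40; fwd→4 fwd↓4

(row, col, cycle) = (1, 2, 4)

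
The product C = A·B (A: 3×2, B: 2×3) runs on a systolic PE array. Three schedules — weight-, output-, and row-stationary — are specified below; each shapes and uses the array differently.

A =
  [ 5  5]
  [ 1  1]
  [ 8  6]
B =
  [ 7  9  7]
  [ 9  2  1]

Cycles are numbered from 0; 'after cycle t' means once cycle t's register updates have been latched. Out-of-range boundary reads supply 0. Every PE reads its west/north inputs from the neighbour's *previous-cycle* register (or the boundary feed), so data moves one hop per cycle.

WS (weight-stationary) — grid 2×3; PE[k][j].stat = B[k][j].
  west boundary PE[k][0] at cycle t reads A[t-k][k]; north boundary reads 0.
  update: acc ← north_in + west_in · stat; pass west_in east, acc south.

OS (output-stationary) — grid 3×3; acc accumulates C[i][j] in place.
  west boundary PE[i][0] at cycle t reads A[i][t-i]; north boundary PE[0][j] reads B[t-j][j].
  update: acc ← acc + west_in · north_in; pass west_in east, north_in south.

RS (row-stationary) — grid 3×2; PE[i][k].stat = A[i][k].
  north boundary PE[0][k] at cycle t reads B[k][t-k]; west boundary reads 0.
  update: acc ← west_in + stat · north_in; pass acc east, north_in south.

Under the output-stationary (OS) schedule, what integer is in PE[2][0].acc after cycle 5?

OS 3×3: PE[2][0] cycle-by-cycle (with neighbour feeds):
  0: (1,0).acc=0  regs=<0,0>
  0: (2,0).acc=0  regs=<0,0>
  1: (1,0).acc=7  regs=<1,7>
  1: (2,0).acc=0  regs=<0,0>
  2: (1,0).acc=16  regs=<1,9>
  2: (2,0).acc=56  regs=<8,7>
  3: (1,0).acc=16  regs=<0,0>
  3: (2,0).acc=110  regs=<6,9>
  4: (1,0).acc=16  regs=<0,0>
  4: (2,0).acc=110  regs=<0,0>
  5: (1,0).acc=16  regs=<0,0>
  5: (2,0).acc=110  regs=<0,0>

PE[2][0].acc = 110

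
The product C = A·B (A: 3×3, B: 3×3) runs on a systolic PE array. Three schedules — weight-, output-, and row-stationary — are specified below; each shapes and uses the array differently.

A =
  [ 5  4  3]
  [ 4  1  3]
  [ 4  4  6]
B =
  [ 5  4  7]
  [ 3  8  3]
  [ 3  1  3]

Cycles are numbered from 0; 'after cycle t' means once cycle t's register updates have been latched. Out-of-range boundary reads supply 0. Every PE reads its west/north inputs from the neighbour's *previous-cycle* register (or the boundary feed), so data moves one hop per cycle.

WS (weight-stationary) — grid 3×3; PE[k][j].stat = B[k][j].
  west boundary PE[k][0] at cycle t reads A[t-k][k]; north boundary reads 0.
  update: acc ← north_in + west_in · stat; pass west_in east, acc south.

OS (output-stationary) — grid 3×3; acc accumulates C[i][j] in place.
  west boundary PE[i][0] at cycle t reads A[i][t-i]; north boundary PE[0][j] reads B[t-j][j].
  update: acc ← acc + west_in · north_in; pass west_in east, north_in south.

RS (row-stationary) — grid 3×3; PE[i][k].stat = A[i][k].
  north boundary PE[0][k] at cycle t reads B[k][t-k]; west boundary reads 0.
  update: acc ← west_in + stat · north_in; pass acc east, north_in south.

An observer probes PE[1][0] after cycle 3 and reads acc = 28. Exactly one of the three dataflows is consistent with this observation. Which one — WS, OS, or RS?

dataflow = RS

WS (3×3 grid), PE[1][0]:
  after 0 — PE[1][0] acc=0, pass-E 0, pass-S 0
  after 1 — PE[1][0] acc=37, pass-E 4, pass-S 37
  after 2 — PE[1][0] acc=23, pass-E 1, pass-S 23
  after 3 — PE[1][0] acc=32, pass-E 4, pass-S 32
OS (3×3 grid), PE[1][0]:
  after 0 — PE[1][0] acc=0, pass-E 0, pass-S 0
  after 1 — PE[1][0] acc=20, pass-E 4, pass-S 5
  after 2 — PE[1][0] acc=23, pass-E 1, pass-S 3
  after 3 — PE[1][0] acc=32, pass-E 3, pass-S 3
RS (3×3 grid), PE[1][0]:
  after 0 — PE[1][0] acc=0, pass-E 0, pass-S 0
  after 1 — PE[1][0] acc=20, pass-E 20, pass-S 5
  after 2 — PE[1][0] acc=16, pass-E 16, pass-S 4
  after 3 — PE[1][0] acc=28, pass-E 28, pass-S 7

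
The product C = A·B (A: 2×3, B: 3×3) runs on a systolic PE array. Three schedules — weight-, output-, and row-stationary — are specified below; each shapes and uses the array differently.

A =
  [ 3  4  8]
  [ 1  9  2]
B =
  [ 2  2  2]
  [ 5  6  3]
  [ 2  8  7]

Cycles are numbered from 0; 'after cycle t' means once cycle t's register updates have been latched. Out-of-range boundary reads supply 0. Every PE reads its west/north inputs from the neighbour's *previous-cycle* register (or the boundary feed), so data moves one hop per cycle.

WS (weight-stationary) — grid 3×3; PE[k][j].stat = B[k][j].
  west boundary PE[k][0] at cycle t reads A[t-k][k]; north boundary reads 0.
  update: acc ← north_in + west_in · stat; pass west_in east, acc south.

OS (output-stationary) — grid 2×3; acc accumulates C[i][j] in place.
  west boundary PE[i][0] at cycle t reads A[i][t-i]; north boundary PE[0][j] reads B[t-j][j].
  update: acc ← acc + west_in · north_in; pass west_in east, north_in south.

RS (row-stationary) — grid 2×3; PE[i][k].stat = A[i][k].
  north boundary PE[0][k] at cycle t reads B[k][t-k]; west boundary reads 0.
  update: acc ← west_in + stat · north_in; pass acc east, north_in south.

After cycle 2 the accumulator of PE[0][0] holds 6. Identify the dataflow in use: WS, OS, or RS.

dataflow = RS

Under WS (3×3), PE[0][0]:
  c0 r0c0: 6 / 3 / 6
  c1 r0c0: 2 / 1 / 2
  c2 r0c0: 0 / 0 / 0
Under OS (2×3), PE[0][0]:
  c0 r0c0: 6 / 3 / 2
  c1 r0c0: 26 / 4 / 5
  c2 r0c0: 42 / 8 / 2
Under RS (2×3), PE[0][0]:
  c0 r0c0: 6 / 6 / 2
  c1 r0c0: 6 / 6 / 2
  c2 r0c0: 6 / 6 / 2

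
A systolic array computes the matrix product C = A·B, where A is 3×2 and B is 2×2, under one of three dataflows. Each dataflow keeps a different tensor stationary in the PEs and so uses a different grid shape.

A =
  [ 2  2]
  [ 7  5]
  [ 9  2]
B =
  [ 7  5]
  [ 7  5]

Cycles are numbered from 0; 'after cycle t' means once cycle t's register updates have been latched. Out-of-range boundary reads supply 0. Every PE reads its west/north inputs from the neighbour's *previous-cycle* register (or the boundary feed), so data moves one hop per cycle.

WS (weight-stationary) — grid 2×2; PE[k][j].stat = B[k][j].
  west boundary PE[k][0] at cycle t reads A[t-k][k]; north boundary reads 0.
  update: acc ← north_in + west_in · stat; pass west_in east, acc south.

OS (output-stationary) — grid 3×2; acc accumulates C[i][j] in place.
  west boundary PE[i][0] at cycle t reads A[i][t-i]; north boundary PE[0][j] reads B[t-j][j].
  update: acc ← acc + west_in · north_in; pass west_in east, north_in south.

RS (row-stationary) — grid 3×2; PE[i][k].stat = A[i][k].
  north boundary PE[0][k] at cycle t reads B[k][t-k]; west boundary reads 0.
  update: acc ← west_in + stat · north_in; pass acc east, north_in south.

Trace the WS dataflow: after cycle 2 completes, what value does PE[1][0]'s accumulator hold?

PE[1][0].acc = 84

Tracing WS — 2×2 array, target PE[1][0]:
  after 0 — PE[0][0] acc=14, pass-E 2, pass-S 14
  after 0 — PE[1][0] acc=0, pass-E 0, pass-S 0
  after 1 — PE[0][0] acc=49, pass-E 7, pass-S 49
  after 1 — PE[1][0] acc=28, pass-E 2, pass-S 28
  after 2 — PE[0][0] acc=63, pass-E 9, pass-S 63
  after 2 — PE[1][0] acc=84, pass-E 5, pass-S 84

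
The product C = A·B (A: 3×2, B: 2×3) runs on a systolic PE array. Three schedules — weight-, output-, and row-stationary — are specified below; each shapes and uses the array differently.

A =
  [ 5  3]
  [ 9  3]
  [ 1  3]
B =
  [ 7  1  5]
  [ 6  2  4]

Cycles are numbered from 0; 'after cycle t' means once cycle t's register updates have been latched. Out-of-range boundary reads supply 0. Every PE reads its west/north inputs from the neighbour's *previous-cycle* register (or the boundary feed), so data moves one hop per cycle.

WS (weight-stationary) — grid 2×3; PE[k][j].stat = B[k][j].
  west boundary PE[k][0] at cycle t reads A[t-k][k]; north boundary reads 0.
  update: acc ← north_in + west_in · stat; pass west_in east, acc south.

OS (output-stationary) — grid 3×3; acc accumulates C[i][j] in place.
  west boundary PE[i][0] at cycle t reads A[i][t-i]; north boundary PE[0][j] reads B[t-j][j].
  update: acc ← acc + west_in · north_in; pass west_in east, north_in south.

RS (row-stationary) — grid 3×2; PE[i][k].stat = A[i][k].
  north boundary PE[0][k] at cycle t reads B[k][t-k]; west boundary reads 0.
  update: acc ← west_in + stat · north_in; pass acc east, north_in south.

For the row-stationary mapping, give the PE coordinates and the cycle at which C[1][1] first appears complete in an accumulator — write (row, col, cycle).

(row, col, cycle) = (1, 1, 3)

Under RS, C[1][1] lands at PE[1][1]:
  c0 r1c1: 0 / 0 / 0
  c1 r1c1: 0 / 0 / 0
  c2 r1c1: 81 / 81 / 6
  c3 r1c1: 15 / 15 / 2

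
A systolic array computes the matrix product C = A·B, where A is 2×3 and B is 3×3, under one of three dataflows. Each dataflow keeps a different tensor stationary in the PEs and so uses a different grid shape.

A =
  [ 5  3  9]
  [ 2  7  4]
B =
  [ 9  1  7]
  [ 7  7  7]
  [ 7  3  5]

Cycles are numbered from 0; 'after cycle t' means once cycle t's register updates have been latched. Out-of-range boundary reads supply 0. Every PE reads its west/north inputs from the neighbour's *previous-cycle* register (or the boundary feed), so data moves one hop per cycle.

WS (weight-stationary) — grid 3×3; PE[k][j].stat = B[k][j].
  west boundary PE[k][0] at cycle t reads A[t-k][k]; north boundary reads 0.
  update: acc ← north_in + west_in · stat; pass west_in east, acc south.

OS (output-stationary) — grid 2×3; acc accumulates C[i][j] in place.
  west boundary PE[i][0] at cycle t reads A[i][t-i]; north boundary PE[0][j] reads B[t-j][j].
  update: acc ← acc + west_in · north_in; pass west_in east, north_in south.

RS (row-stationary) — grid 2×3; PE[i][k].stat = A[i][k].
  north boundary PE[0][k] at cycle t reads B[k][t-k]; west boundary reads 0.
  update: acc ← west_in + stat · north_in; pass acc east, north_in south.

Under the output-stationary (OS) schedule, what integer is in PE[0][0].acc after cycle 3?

PE[0][0].acc = 129

Tracing OS — 2×3 array, target PE[0][0]:
  @0  [0,0]  acc 45  |  →5  ↓9
  @1  [0,0]  acc 66  |  →3  ↓7
  @2  [0,0]  acc 129  |  →9  ↓7
  @3  [0,0]  acc 129  |  →0  ↓0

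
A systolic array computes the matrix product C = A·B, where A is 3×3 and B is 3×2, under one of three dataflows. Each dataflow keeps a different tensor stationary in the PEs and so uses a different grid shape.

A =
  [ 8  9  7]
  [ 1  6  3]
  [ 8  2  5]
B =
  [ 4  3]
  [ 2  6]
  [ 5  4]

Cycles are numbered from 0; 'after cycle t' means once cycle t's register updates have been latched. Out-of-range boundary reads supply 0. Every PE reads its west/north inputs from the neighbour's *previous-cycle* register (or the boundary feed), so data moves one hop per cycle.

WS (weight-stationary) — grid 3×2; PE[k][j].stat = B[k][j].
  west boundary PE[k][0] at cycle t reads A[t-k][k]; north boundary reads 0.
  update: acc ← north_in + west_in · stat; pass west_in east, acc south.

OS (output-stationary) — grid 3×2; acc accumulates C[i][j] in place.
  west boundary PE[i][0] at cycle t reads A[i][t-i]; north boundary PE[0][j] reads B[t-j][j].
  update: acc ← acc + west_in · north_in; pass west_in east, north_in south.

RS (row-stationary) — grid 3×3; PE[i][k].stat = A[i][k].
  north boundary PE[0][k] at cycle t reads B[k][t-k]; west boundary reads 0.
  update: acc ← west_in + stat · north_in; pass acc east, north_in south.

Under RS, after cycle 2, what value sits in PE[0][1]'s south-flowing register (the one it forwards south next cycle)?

RS (3×3). Following PE[0][1] plus its west/north inputs:
  step 0 · PE0,0: acc=32; fwd→32 fwd↓4
  step 0 · PE0,1: acc=0; fwd→0 fwd↓0
  step 1 · PE0,0: acc=24; fwd→24 fwd↓3
  step 1 · PE0,1: acc=50; fwd→50 fwd↓2
  step 2 · PE0,0: acc=0; fwd→0 fwd↓0
  step 2 · PE0,1: acc=78; fwd→78 fwd↓6

register = 6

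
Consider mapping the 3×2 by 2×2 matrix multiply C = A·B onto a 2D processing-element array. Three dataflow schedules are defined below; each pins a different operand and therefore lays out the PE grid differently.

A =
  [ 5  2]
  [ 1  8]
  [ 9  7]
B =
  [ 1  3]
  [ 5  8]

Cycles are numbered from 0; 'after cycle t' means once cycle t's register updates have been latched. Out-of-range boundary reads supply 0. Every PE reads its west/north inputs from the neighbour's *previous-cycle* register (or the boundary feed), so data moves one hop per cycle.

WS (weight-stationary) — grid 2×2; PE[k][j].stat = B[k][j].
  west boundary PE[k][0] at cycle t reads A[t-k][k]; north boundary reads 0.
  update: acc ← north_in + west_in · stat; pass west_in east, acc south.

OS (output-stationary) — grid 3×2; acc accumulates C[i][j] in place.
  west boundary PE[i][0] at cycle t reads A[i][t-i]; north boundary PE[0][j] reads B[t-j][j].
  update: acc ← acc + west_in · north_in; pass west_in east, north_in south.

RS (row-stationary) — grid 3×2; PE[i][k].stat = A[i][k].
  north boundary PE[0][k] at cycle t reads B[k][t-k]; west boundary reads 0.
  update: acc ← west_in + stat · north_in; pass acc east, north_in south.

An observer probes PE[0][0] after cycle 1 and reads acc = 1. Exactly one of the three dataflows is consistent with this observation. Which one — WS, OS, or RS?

Under WS (2×2), PE[0][0]:
  0: (0,0).acc=5  regs=<5,5>
  1: (0,0).acc=1  regs=<1,1>
Under OS (3×2), PE[0][0]:
  0: (0,0).acc=5  regs=<5,1>
  1: (0,0).acc=15  regs=<2,5>
Under RS (3×2), PE[0][0]:
  0: (0,0).acc=5  regs=<5,1>
  1: (0,0).acc=15  regs=<15,3>

dataflow = WS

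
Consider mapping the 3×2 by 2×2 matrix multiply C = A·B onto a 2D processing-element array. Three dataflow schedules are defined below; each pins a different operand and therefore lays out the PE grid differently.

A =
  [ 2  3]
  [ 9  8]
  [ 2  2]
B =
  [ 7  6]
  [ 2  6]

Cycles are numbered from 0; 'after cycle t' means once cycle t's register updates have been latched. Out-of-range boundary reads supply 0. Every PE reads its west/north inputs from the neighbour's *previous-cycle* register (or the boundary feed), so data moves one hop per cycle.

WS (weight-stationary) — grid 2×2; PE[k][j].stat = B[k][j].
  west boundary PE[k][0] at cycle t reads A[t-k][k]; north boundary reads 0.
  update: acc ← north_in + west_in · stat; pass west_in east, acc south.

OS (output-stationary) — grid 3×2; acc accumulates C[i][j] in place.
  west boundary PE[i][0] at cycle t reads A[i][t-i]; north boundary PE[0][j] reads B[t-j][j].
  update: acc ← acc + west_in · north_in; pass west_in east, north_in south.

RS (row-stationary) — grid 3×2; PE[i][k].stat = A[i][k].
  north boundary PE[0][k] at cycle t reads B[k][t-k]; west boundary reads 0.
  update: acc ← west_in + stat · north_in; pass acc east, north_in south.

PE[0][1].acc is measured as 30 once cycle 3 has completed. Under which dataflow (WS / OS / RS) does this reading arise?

dataflow = OS

Under WS (2×2), PE[0][1]:
  after 0 — PE[0][1] acc=0, pass-E 0, pass-S 0
  after 1 — PE[0][1] acc=12, pass-E 2, pass-S 12
  after 2 — PE[0][1] acc=54, pass-E 9, pass-S 54
  after 3 — PE[0][1] acc=12, pass-E 2, pass-S 12
Under OS (3×2), PE[0][1]:
  after 0 — PE[0][1] acc=0, pass-E 0, pass-S 0
  after 1 — PE[0][1] acc=12, pass-E 2, pass-S 6
  after 2 — PE[0][1] acc=30, pass-E 3, pass-S 6
  after 3 — PE[0][1] acc=30, pass-E 0, pass-S 0
Under RS (3×2), PE[0][1]:
  after 0 — PE[0][1] acc=0, pass-E 0, pass-S 0
  after 1 — PE[0][1] acc=20, pass-E 20, pass-S 2
  after 2 — PE[0][1] acc=30, pass-E 30, pass-S 6
  after 3 — PE[0][1] acc=0, pass-E 0, pass-S 0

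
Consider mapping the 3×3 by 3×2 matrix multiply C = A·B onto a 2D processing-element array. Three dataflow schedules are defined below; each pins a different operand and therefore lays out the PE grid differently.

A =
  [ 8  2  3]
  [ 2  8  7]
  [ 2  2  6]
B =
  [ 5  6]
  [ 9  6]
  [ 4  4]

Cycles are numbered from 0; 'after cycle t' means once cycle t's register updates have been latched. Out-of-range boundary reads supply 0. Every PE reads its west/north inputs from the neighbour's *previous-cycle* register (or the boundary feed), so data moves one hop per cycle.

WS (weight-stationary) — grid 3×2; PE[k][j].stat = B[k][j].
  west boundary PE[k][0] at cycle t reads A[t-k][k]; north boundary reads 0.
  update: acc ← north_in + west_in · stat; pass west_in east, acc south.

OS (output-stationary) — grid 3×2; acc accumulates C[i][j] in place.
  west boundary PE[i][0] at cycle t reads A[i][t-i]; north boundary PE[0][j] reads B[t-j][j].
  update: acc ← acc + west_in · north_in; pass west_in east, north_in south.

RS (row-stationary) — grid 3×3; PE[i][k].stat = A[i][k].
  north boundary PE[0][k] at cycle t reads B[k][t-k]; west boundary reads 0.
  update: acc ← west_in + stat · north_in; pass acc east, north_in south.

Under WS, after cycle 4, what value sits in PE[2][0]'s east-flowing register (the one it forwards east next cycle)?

register = 6

WS 3×2: PE[2][0] cycle-by-cycle (with neighbour feeds):
  cycle 0: PE[1][0] → acc 0, east 0, south 0
  cycle 0: PE[2][0] → acc 0, east 0, south 0
  cycle 1: PE[1][0] → acc 58, east 2, south 58
  cycle 1: PE[2][0] → acc 0, east 0, south 0
  cycle 2: PE[1][0] → acc 82, east 8, south 82
  cycle 2: PE[2][0] → acc 70, east 3, south 70
  cycle 3: PE[1][0] → acc 28, east 2, south 28
  cycle 3: PE[2][0] → acc 110, east 7, south 110
  cycle 4: PE[1][0] → acc 0, east 0, south 0
  cycle 4: PE[2][0] → acc 52, east 6, south 52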